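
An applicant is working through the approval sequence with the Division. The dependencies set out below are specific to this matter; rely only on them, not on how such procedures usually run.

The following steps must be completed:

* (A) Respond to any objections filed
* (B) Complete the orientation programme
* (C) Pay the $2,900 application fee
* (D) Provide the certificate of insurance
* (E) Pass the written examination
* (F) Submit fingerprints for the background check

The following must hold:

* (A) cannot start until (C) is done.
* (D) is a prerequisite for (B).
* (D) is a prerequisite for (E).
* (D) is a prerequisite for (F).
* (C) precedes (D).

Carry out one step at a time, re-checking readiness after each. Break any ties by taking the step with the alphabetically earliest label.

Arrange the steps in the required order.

(C) (A) (D) (B) (E) (F)

(C) has no prerequisites → (C) first.
(A) and (D) are both available; (A) has the earlier label → (A).
Next only (D) has its prerequisites met → (D).
(B), (E) and (F) are all available; (B) has the earlier label → (B).
Ready: (E) and (F). (E) has the earlier label → (E).
That leaves (F) as the only ready step → (F).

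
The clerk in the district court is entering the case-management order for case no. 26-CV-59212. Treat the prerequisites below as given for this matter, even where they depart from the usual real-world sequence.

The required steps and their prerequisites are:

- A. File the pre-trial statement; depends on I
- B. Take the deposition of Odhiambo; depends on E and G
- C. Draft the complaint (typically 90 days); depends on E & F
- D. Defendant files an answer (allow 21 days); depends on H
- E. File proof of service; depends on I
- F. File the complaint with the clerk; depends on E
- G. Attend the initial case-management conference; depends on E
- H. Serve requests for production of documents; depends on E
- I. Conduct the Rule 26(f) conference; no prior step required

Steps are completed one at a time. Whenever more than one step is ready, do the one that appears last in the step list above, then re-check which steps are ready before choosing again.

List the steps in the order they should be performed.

I, E, H, G, F, D, C, B, A

I has no prerequisites → I first.
E and A are both available; E is listed later → E.
Ready: H, G, F and A. H is listed later → H.
Now G, F, D and A have their prerequisites met. G is listed later, so G next.
Ready: F, D, B and A. F is listed later → F.
C now also ready, so the ready set is {D, C, B, A}; D is listed later → D.
Ready: C, B and A. C is listed later → C.
Now B and A have their prerequisites met. B is listed later, so B next.
A is the only step now ready → A.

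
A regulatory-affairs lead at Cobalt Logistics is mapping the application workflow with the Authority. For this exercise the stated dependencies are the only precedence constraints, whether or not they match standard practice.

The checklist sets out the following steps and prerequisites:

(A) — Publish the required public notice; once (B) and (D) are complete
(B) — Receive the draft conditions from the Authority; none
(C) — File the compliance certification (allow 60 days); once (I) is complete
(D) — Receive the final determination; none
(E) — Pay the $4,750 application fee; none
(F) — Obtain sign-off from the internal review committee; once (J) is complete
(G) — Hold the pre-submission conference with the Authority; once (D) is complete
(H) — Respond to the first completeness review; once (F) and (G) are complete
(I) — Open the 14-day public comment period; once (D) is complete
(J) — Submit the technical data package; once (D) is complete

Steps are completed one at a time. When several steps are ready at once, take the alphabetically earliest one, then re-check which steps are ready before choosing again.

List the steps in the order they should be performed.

Nothing is required for (B), (D) and (E). (B) has the earlier label → (B) first.
Now (D) and (E) have their prerequisites met. (D) has the earlier label, so (D) next.
(A), (E), (G), (I) and (J) are all available; (A) has the earlier label → (A).
Ready: (E), (G), (I) and (J). (E) has the earlier label → (E).
Ready: (G), (I) and (J). (G) has the earlier label → (G).
(I) and (J) are both available; (I) has the earlier label → (I).
(C) now also ready, so the ready set is {(C), (J)}; (C) has the earlier label → (C).
That leaves (J) as the only ready step → (J).
(F) needed (J), now all done → (F).
That leaves (H) as the only ready step → (H).

(B) → (D) → (A) → (E) → (G) → (I) → (C) → (J) → (F) → (H)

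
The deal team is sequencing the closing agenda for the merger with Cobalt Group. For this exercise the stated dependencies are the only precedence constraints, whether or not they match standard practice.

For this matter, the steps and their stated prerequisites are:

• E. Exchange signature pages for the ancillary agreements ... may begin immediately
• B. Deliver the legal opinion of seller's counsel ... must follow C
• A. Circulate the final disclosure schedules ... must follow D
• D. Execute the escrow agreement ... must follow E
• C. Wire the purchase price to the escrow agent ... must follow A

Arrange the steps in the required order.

E → D → A → C → B

Only E has no prerequisites, so it is first.
That leaves D as the only ready step → D.
A is the only step now ready → A.
That leaves C as the only ready step → C.
B needed C, now all done → B.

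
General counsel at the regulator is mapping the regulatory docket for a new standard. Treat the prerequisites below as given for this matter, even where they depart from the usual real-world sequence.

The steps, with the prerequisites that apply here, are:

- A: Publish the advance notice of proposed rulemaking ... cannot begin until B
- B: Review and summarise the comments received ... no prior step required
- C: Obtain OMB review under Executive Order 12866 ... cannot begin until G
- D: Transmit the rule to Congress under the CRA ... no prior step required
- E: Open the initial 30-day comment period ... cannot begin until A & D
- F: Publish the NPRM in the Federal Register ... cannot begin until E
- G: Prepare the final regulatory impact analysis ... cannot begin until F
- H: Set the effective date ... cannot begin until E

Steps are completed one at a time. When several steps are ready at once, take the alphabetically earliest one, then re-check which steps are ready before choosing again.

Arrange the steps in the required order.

Nothing is required for B and D. B has the earlier label → B first.
Now A and D have their prerequisites met. A has the earlier label, so A next.
D is the only step now ready → D.
E needed A and D, now all done → E.
F and H are both available; F has the earlier label → F.
G now also ready, so the ready set is {G, H}; G has the earlier label → G.
C and H are both available; C has the earlier label → C.
Next only H has its prerequisites met → H.

B, A, D, E, F, G, C, H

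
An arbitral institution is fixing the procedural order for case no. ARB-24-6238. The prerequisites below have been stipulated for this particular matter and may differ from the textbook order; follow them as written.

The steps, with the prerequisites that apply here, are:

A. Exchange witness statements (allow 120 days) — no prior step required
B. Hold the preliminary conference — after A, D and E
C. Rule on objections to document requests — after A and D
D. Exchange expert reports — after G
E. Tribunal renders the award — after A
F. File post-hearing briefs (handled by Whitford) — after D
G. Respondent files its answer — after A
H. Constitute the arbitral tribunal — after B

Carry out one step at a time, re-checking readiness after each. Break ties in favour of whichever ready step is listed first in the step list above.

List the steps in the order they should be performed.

A E G D B C F H

Only A has no prerequisites, so it is first.
E and G are both available; E is listed earlier → E.
That leaves G as the only ready step → G.
Next only D has its prerequisites met → D.
Ready: B, C and F. B is listed earlier → B.
C, F and H are all available; C is listed earlier → C.
Now F and H have their prerequisites met. F is listed earlier, so F next.
H needed B, now all done → H.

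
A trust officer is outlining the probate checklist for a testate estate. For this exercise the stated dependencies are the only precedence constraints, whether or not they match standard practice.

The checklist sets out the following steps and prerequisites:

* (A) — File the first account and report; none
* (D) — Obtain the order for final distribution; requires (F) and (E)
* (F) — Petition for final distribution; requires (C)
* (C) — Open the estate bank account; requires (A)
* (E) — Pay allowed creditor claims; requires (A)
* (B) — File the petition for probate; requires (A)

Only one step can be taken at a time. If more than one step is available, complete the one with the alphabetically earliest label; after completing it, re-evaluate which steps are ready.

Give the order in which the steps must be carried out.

(A) is the only step with nothing outstanding, so it goes first.
Now (B), (C) and (E) have their prerequisites met. (B) has the earlier label, so (B) next.
(C) and (E) are both available; (C) has the earlier label → (C).
(E) and (F) are both available; (E) has the earlier label → (E).
Next only (F) has its prerequisites met → (F).
(D) is the only step now ready → (D).

(A) (B) (C) (E) (F) (D)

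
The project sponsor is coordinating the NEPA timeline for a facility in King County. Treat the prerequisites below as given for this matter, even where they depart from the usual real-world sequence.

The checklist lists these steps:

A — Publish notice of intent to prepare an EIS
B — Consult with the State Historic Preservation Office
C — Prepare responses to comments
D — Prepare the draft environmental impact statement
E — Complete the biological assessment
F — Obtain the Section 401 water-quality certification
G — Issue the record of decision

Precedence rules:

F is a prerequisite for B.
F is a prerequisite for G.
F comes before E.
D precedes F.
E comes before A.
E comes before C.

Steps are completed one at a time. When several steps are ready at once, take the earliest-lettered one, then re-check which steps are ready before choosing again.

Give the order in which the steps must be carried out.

D, F, B, E, A, C, G

Only D has no prerequisites, so it is first.
That leaves F as the only ready step → F.
Ready: B, E and G. B has the earlier label → B.
Ready: E and G. E has the earlier label → E.
A, C and G are all available; A has the earlier label → A.
C and G are both available; C has the earlier label → C.
G needed F, now all done → G.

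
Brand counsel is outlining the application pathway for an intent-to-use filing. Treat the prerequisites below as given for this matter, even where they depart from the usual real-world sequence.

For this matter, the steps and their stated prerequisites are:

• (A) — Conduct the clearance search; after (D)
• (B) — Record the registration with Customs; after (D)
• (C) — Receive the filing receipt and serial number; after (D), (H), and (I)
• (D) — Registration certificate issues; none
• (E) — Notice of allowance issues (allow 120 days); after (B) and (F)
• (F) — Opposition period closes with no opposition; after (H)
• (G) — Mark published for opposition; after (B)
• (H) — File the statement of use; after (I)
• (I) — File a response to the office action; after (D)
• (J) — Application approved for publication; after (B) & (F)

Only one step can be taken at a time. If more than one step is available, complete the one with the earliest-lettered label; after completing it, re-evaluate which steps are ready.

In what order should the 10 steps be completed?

(D), (A), (B), (G), (I), (H), (C), (F), (E), (J)

Only (D) has no prerequisites, so it is first.
(A), (B) and (I) are all available; (A) has the earlier label → (A).
Now (B) and (I) have their prerequisites met. (B) has the earlier label, so (B) next.
(G) and (I) are both available; (G) has the earlier label → (G).
(I) needed (D), now all done → (I).
(H) needed (I), now all done → (H).
(C) and (F) are both available; (C) has the earlier label → (C).
(F) needed (H), now all done → (F).
(E) and (J) are both available; (E) has the earlier label → (E).
Next only (J) has its prerequisites met → (J).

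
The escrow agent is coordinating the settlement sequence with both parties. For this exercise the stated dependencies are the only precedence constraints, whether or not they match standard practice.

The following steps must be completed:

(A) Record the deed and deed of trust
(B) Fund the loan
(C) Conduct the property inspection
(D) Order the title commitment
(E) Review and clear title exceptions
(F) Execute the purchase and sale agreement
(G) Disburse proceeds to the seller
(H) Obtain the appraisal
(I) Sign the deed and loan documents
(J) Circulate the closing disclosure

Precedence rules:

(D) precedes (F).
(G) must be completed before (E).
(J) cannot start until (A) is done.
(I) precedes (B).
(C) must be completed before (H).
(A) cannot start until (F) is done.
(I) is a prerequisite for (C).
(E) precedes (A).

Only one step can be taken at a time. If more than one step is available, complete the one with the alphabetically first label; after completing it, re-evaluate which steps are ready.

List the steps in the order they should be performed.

(D) (F) (G) (E) (A) (I) (B) (C) (H) (J)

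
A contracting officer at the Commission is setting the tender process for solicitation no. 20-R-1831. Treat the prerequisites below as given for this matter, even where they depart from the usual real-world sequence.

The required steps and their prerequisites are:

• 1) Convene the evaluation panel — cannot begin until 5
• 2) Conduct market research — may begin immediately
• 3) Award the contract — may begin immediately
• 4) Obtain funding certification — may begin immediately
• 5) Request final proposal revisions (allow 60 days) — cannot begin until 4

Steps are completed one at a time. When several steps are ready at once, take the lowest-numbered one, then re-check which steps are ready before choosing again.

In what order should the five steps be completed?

2 3 4 5 1

Nothing is required for 2, 3 and 4. 2 has the earlier label → 2 first.
3 and 4 are both available; 3 has the earlier label → 3.
Next only 4 has its prerequisites met → 4.
5 needed 4, now all done → 5.
That leaves 1 as the only ready step → 1.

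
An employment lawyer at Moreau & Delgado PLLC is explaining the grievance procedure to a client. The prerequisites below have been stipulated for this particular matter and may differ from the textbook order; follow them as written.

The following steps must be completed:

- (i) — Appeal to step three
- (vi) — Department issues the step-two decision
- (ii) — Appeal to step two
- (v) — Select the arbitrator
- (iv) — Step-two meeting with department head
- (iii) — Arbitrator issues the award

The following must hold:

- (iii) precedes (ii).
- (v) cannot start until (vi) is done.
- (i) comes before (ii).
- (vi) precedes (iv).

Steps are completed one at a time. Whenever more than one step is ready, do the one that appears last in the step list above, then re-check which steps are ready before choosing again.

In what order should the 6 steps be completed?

(iii) (vi) (iv) (v) (i) (ii)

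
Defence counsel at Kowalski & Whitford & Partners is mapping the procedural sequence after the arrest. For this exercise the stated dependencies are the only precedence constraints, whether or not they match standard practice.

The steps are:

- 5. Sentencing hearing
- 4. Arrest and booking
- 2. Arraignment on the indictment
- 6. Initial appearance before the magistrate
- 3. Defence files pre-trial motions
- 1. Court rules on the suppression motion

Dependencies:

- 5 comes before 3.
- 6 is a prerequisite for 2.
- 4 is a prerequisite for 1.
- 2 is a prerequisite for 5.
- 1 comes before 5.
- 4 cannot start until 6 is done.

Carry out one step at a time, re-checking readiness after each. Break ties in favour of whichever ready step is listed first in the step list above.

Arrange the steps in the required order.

6 4 2 1 5 3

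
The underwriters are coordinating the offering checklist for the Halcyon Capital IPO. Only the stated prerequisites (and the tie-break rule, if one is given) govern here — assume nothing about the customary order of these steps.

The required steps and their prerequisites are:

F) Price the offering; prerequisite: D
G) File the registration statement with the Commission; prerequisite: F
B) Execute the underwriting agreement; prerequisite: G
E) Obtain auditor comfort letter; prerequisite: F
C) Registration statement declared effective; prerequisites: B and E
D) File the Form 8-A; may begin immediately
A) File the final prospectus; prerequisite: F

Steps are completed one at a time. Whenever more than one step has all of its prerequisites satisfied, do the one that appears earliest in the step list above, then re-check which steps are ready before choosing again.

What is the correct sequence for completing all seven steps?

Only D has no prerequisites, so it is first.
F needed D, now all done → F.
Ready: G, E and A. G is listed earlier → G.
Now B, E and A have their prerequisites met. B is listed earlier, so B next.
Now E and A have their prerequisites met. E is listed earlier, so E next.
Ready: C and A. C is listed earlier → C.
That leaves A as the only ready step → A.

D F G B E C A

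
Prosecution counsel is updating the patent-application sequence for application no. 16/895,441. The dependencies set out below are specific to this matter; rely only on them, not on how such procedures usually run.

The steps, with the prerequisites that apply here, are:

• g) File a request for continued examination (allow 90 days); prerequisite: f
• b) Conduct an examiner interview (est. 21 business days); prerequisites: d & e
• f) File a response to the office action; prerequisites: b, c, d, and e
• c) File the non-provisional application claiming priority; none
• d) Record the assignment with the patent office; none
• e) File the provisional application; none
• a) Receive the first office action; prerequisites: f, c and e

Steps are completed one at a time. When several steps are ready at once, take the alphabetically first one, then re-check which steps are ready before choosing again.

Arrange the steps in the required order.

c d e b f a g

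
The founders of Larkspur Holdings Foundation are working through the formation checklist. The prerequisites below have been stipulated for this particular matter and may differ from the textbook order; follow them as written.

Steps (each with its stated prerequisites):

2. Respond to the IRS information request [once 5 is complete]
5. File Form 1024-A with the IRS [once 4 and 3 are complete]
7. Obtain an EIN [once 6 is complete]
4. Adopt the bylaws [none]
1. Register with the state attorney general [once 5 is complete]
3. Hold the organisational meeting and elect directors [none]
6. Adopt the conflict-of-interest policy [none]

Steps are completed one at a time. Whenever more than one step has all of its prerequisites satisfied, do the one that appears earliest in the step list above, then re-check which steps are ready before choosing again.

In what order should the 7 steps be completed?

4, 3, 5, 2, 1, 6, 7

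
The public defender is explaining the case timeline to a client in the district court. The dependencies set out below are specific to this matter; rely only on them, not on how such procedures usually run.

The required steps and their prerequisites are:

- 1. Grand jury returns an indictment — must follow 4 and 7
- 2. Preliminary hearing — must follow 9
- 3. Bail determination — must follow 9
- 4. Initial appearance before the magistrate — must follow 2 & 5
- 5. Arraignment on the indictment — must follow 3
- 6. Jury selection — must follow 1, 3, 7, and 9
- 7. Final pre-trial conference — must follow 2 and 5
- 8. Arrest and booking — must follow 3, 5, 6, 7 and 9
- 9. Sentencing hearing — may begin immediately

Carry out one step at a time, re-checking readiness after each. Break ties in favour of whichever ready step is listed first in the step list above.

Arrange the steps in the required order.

9, 2, 3, 5, 4, 7, 1, 6, 8

9 is the only step with nothing outstanding, so it goes first.
2 and 3 are both available; 2 is listed earlier → 2.
That leaves 3 as the only ready step → 3.
5 is the only step now ready → 5.
Ready: 4 and 7. 4 is listed earlier → 4.
7 needed 2 and 5, now all done → 7.
Next only 1 has its prerequisites met → 1.
6 is the only step now ready → 6.
8 needed 3, 5, 6, 7 and 9, now all done → 8.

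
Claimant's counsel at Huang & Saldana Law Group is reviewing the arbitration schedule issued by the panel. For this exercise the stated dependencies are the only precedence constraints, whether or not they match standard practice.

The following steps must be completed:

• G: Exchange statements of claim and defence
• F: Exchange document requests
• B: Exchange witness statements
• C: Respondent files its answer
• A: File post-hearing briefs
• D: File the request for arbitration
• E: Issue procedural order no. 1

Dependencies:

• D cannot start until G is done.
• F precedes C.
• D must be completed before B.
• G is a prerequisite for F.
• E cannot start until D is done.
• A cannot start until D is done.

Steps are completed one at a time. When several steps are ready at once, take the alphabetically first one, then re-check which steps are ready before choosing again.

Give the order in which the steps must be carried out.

G → D → A → B → E → F → C

G is the only step with nothing outstanding, so it goes first.
Ready: D and F. D has the earlier label → D.
Now A, B, E and F have their prerequisites met. A has the earlier label, so A next.
Ready: B, E and F. B has the earlier label → B.
E and F are both available; E has the earlier label → E.
F needed G, now all done → F.
C needed F, now all done → C.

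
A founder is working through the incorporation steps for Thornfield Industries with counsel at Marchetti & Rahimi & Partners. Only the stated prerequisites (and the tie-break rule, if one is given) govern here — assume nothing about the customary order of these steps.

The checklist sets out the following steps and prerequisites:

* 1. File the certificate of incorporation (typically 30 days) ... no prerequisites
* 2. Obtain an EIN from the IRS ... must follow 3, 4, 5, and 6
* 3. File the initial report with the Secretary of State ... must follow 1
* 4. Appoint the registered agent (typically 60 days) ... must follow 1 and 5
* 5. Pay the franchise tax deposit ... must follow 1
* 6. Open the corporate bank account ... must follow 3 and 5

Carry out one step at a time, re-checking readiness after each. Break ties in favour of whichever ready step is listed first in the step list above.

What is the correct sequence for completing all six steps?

1 is the only step with nothing outstanding, so it goes first.
3 and 5 are both available; 3 is listed earlier → 3.
That leaves 5 as the only ready step → 5.
Ready: 4 and 6. 4 is listed earlier → 4.
6 needed 3 and 5, now all done → 6.
2 needed 3, 4, 5 and 6, now all done → 2.

1, 3, 5, 4, 6, 2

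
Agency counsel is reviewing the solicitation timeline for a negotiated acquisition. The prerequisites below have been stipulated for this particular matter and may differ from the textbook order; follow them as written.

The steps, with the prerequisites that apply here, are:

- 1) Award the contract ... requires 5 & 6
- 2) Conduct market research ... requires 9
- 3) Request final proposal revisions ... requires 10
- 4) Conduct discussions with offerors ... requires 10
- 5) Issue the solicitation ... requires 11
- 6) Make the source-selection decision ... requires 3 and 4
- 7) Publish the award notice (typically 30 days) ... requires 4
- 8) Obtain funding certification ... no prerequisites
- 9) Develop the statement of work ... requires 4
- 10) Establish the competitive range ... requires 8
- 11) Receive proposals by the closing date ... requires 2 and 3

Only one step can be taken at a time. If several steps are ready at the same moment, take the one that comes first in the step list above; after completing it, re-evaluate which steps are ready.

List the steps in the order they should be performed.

Only 8 has no prerequisites, so it is first.
10 needed 8, now all done → 10.
3 and 4 are both available; 3 is listed earlier → 3.
That leaves 4 as the only ready step → 4.
Ready: 6, 7 and 9. 6 is listed earlier → 6.
7 and 9 are both available; 7 is listed earlier → 7.
Next only 9 has its prerequisites met → 9.
2 is the only step now ready → 2.
11 needed 2 and 3, now all done → 11.
That leaves 5 as the only ready step → 5.
1 needed 5 and 6, now all done → 1.

8, 10, 3, 4, 6, 7, 9, 2, 11, 5, 1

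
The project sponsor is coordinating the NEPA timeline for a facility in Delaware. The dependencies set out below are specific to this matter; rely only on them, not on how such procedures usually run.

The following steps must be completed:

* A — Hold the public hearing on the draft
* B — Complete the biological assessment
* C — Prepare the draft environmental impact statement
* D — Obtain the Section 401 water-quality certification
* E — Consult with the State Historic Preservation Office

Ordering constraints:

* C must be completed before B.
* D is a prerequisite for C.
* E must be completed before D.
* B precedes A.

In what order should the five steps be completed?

E D C B A

E is the only step with nothing outstanding, so it goes first.
D needed E, now all done → D.
Next only C has its prerequisites met → C.
Next only B has its prerequisites met → B.
That leaves A as the only ready step → A.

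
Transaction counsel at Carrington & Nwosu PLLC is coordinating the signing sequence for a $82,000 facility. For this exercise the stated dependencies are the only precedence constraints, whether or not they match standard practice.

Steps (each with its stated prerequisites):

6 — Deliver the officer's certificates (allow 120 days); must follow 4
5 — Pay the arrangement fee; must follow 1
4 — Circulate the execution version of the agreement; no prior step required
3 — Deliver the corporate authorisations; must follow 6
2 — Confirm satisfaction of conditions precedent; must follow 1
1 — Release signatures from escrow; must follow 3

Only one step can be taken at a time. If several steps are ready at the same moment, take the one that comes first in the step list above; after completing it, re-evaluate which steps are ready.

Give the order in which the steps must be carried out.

4 has no prerequisites → 4 first.
That leaves 6 as the only ready step → 6.
That leaves 3 as the only ready step → 3.
1 needed 3, now all done → 1.
Ready: 5 and 2. 5 is listed earlier → 5.
That leaves 2 as the only ready step → 2.

4, 6, 3, 1, 5, 2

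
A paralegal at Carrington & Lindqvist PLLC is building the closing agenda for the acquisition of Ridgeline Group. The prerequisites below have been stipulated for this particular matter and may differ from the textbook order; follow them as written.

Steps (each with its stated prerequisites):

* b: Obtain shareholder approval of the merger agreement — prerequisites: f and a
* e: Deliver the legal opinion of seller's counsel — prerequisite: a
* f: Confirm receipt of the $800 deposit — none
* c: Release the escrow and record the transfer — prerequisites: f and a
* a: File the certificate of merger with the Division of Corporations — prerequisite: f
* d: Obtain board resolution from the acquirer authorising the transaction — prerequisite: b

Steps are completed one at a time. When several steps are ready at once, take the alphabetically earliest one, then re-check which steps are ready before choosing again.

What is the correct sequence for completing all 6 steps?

f is the only step with nothing outstanding, so it goes first.
a needed f, now all done → a.
b, c and e are all available; b has the earlier label → b.
c, d and e are all available; c has the earlier label → c.
Now d and e have their prerequisites met. d has the earlier label, so d next.
e needed a, now all done → e.

f → a → b → c → d → e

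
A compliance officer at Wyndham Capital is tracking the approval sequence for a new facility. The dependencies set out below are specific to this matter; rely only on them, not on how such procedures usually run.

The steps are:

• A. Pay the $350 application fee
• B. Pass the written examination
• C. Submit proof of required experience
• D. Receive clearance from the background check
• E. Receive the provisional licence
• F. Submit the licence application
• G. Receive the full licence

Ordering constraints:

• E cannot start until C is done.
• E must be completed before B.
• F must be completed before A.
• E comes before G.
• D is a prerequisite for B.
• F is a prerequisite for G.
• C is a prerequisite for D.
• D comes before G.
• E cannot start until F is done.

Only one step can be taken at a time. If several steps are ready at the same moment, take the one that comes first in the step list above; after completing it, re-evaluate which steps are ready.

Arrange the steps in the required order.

Nothing is required for C and F. C is listed earlier → C first.
Now D and F have their prerequisites met. D is listed earlier, so D next.
Next only F has its prerequisites met → F.
Now A and E have their prerequisites met. A is listed earlier, so A next.
E is the only step now ready → E.
B and G are both available; B is listed earlier → B.
Next only G has its prerequisites met → G.

C D F A E B G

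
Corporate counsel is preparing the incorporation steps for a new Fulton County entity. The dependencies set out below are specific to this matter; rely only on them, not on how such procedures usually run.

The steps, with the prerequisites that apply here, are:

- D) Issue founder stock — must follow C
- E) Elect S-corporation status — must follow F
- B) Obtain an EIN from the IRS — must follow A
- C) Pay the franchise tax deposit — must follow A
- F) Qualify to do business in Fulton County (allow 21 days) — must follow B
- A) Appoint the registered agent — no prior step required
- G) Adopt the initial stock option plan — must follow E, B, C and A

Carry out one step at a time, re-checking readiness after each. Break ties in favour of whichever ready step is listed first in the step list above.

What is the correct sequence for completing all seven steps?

A has no prerequisites → A first.
B and C are both available; B is listed earlier → B.
Ready: C and F. C is listed earlier → C.
Ready: D and F. D is listed earlier → D.
Next only F has its prerequisites met → F.
E is the only step now ready → E.
G is the only step now ready → G.

A B C D F E G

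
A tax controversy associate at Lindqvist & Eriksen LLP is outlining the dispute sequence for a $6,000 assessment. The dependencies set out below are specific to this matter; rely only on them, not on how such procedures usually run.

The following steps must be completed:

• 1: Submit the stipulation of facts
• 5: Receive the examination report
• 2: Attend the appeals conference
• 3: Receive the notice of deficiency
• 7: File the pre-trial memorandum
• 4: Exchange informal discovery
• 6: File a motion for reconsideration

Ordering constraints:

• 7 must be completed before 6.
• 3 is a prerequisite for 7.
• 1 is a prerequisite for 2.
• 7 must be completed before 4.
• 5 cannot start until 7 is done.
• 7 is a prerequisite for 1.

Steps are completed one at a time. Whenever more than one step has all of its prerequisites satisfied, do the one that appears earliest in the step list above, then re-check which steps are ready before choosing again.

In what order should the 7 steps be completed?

3, 7, 1, 5, 2, 4, 6

Only 3 has no prerequisites, so it is first.
Next only 7 has its prerequisites met → 7.
Ready: 1, 5, 4 and 6. 1 is listed earlier → 1.
2 now also ready, so the ready set is {5, 2, 4, 6}; 5 is listed earlier → 5.
2, 4 and 6 are all available; 2 is listed earlier → 2.
Ready: 4 and 6. 4 is listed earlier → 4.
That leaves 6 as the only ready step → 6.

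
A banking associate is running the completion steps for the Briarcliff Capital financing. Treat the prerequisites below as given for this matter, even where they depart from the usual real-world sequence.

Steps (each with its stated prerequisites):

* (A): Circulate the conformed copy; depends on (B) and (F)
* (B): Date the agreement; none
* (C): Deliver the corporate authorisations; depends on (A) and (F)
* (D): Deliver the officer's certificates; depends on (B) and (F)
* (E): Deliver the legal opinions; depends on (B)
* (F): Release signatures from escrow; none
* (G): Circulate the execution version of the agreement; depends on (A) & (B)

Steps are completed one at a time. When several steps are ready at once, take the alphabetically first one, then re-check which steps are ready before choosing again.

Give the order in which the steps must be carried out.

(B) and (F) have no prerequisites; (B) has the earlier label, so (B) is first.
Now (E) and (F) have their prerequisites met. (E) has the earlier label, so (E) next.
Next only (F) has its prerequisites met → (F).
Ready: (A) and (D). (A) has the earlier label → (A).
(C), (D) and (G) are all available; (C) has the earlier label → (C).
(D) and (G) are both available; (D) has the earlier label → (D).
(G) is the only step now ready → (G).

(B) → (E) → (F) → (A) → (C) → (D) → (G)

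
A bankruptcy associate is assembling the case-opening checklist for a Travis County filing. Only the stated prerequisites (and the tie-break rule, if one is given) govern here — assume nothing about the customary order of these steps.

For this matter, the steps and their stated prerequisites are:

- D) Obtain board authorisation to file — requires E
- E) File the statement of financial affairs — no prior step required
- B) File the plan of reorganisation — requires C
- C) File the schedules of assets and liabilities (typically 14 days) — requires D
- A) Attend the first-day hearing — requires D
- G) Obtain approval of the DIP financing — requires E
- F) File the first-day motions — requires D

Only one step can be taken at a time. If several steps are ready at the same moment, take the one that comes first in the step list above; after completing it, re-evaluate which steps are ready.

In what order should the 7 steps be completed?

E, D, C, B, A, G, F

E has no prerequisites → E first.
Ready: D and G. D is listed earlier → D.
C, A and F now also ready, so the ready set is {C, A, G, F}; C is listed earlier → C.
B now also ready, so the ready set is {B, A, G, F}; B is listed earlier → B.
Now A, G and F have their prerequisites met. A is listed earlier, so A next.
Now G and F have their prerequisites met. G is listed earlier, so G next.
F needed D, now all done → F.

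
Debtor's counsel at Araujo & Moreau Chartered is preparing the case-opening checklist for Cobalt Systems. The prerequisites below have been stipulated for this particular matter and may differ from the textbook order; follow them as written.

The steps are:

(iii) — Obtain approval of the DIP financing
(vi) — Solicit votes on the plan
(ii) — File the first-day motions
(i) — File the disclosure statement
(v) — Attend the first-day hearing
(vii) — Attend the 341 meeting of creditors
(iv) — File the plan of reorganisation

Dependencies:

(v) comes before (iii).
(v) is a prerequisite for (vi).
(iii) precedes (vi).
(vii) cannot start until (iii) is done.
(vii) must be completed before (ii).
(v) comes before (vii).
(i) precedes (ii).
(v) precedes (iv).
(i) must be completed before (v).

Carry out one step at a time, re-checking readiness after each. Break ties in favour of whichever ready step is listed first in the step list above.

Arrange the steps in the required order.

(i) → (v) → (iii) → (vi) → (vii) → (ii) → (iv)

Only (i) has no prerequisites, so it is first.
That leaves (v) as the only ready step → (v).
Ready: (iii) and (iv). (iii) is listed earlier → (iii).
(vi), (vii) and (iv) are all available; (vi) is listed earlier → (vi).
(vii) and (iv) are both available; (vii) is listed earlier → (vii).
(ii) now also ready, so the ready set is {(ii), (iv)}; (ii) is listed earlier → (ii).
(iv) needed (v), now all done → (iv).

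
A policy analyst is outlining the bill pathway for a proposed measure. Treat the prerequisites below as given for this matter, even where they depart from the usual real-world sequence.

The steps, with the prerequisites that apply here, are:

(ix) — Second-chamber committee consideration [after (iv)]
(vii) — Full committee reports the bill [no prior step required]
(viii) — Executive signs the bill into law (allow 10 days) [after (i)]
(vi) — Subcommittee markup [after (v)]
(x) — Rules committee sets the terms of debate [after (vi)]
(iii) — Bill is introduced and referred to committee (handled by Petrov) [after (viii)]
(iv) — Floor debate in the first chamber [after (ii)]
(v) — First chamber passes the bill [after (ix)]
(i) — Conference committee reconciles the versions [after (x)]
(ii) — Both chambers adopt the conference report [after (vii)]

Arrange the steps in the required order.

(vii) is the only step with nothing outstanding, so it goes first.
That leaves (ii) as the only ready step → (ii).
That leaves (iv) as the only ready step → (iv).
(ix) needed (iv), now all done → (ix).
Next only (v) has its prerequisites met → (v).
(vi) needed (v), now all done → (vi).
(x) is the only step now ready → (x).
That leaves (i) as the only ready step → (i).
(viii) is the only step now ready → (viii).
(iii) is the only step now ready → (iii).

(vii) (ii) (iv) (ix) (v) (vi) (x) (i) (viii) (iii)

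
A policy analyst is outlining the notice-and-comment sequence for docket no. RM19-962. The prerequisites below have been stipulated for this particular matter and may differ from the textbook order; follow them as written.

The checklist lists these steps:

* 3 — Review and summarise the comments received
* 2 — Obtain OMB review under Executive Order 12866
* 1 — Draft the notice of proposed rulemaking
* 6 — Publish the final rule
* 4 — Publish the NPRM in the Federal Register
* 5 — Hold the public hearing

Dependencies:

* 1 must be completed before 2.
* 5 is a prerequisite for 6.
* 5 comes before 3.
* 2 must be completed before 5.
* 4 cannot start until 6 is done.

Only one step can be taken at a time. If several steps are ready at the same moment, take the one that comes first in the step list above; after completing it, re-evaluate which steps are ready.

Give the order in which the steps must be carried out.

Only 1 has no prerequisites, so it is first.
2 is the only step now ready → 2.
That leaves 5 as the only ready step → 5.
Ready: 3 and 6. 3 is listed earlier → 3.
That leaves 6 as the only ready step → 6.
That leaves 4 as the only ready step → 4.

1, 2, 5, 3, 6, 4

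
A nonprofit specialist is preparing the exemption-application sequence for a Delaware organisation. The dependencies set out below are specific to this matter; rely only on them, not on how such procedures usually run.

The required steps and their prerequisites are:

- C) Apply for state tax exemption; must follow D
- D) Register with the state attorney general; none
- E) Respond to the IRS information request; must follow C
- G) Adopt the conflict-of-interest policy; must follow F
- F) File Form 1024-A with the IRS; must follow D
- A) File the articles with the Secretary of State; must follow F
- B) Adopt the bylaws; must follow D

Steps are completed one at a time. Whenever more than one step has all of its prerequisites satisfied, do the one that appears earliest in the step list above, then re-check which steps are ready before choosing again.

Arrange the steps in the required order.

D C E F G A B

D is the only step with nothing outstanding, so it goes first.
Now C, F and B have their prerequisites met. C is listed earlier, so C next.
Ready: E, F and B. E is listed earlier → E.
Now F and B have their prerequisites met. F is listed earlier, so F next.
G and A now also ready, so the ready set is {G, A, B}; G is listed earlier → G.
A and B are both available; A is listed earlier → A.
That leaves B as the only ready step → B.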